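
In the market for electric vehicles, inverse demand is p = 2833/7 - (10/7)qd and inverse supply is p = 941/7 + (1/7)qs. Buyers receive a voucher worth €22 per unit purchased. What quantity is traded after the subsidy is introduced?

Pre-subsidy: 2833/7 - (10/7)q = 941/7 + (1/7)q gives q* = 172 and p* = 159.
With the rebate, buyers effectively pay pb = ps − 22, where ps is the price sellers receive.
On the curves, pb = 2833/7 - (10/7)q and ps = 941/7 + (1/7)q; the wedge ps − pb = 22 gives 941/7 + (1/7)q − (2833/7 - (10/7)q) = 22, so q' = 186.
Then pb = 2833/7 − (10/7)·186 = 139 and ps = 941/7 + (1/7)·186 = 161.

q' = 186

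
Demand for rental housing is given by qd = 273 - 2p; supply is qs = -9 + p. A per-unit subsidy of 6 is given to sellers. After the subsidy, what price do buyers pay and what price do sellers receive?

Pre-subsidy: 273 - 2p = -9 + p gives p* = 94, q* = 85.
With the subsidy, sellers receive ps = pb + 6 for each unit, where pb is the price buyers pay.
Supply in terms of pb becomes qs = -9 + 1(pb + 6) = -3 + pb. Setting this equal to demand: 273 - 2pb = -3 + pb, so pb = 92.
Sellers receive ps = 92 + 6 = 98; q' = 273 − 2·92 = 89.

Buyers pay 92; sellers receive 98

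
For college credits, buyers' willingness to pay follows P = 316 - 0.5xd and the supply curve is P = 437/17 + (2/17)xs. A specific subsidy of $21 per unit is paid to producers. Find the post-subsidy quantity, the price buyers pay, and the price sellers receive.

x' = 504; buyers pay $64; sellers receive $85

Pre-subsidy: 316 - 0.5x = 437/17 + (2/17)x gives x* = 470 and P* = 81.
With the subsidy, sellers receive Ps = Pb + 21 for each unit, where Pb is the price buyers pay.
On the curves, Pb = 316 - 0.5x and Ps = 437/17 + (2/17)x; the wedge Ps − Pb = 21 gives 437/17 + (2/17)x − (316 - 0.5x) = 21, so x' = 504.
Then Pb = 316 − 0.5·504 = 64 and Ps = 437/17 + (2/17)·504 = 85.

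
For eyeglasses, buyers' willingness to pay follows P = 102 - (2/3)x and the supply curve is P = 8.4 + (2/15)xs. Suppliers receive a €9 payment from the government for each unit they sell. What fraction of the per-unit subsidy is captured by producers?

Pre-subsidy: 102 - (2/3)x = 8.4 + (2/15)x gives x* = 117 and P* = 24.
With the subsidy, sellers receive Ps = Pb + 9 for each unit, where Pb is the price buyers pay.
On the curves, Pb = 102 - (2/3)x and Ps = 8.4 + (2/15)x; the wedge Ps − Pb = 9 gives 8.4 + (2/15)x − (102 - (2/3)x) = 9, so x' = 128.25.
Then Pb = 102 − (2/3)·128.25 = 16.5 and Ps = 8.4 + (2/15)·128.25 = 25.5.
Buyers' price falls by P* − Pb = 24 − 16.5 = 7.5; sellers' price rises by Ps − P* = 25.5 − 24 = 1.5.
So producers capture 1.5/9 = 1/6 of each unit of subsidy.

Producer share = 1/6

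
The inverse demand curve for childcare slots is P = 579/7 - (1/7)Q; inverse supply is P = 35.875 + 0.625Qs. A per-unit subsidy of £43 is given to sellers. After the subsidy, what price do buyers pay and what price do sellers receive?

Buyers pay £66; sellers receive £109

Pre-subsidy: 579/7 - (1/7)Q = 35.875 + 0.625Q gives Q* = 61 and P* = 74.
With the subsidy, sellers receive Ps = Pb + 43 for each unit, where Pb is the price buyers pay.
On the curves, Pb = 579/7 - (1/7)Q and Ps = 35.875 + 0.625Q; the wedge Ps − Pb = 43 gives 35.875 + 0.625Q − (579/7 - (1/7)Q) = 43, so Q' = 117.
Then Pb = 579/7 − (1/7)·117 = 66 and Ps = 35.875 + 0.625·117 = 109.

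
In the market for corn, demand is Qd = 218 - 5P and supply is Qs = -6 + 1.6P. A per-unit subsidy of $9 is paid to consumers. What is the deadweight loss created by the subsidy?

Pre-subsidy: 218 - 5P = -6 + 1.6P gives P* = 1120/33, Q* = 1594/33.
With the rebate, buyers effectively pay Pb = Ps − 9, where Ps is the price sellers receive.
Demand in terms of Ps becomes Qd = 218 − 5(Ps − 9) = 263 - 5Ps. Setting this equal to supply: 263 - 5Ps = -6 + 1.6Ps, so Ps = 1345/33.
Buyers pay Pb = 1345/33 − 9 = 1048/33; Q' = -6 + 1.6·(1345/33) = 1954/33.
The subsidy expands output by 1954/33 − 1594/33 = 120/11 past the efficient level; on those units the gap between marginal cost and willingness to pay runs from 0 up to 9.
DWL = ½ × 9 × 120/11 = 540/11.

Deadweight loss = 540/11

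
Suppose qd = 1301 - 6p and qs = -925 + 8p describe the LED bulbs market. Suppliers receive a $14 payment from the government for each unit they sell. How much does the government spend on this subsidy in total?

Pre-subsidy: 1301 - 6p = -925 + 8p gives p* = 159, q* = 347.
With the subsidy, sellers receive ps = pb + 14 for each unit, where pb is the price buyers pay.
Supply in terms of pb becomes qs = -925 + 8(pb + 14) = -813 + 8pb. Setting this equal to demand: 1301 - 6pb = -813 + 8pb, so pb = 151.
Sellers receive ps = 151 + 14 = 165; q' = 1301 − 6·151 = 395.
Government outlay = subsidy × quantity = 14 × 395 = 5530.

Government cost = $5530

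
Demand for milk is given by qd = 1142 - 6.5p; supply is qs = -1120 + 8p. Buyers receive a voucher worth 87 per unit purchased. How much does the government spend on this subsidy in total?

Government cost = 38280

Pre-subsidy: 1142 - 6.5p = -1120 + 8p gives p* = 156, q* = 128.
With the rebate, buyers effectively pay pb = ps − 87, where ps is the price sellers receive.
Demand in terms of ps becomes qd = 1142 − 6.5(ps − 87) = 1707.5 - 6.5ps. Setting this equal to supply: 1707.5 - 6.5ps = -1120 + 8ps, so ps = 195.
Buyers pay pb = 195 − 87 = 108; q' = -1120 + 8·195 = 440.
Government outlay = subsidy × quantity = 87 × 440 = 38280.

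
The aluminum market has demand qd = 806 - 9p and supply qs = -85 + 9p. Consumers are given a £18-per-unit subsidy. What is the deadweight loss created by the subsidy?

Deadweight loss = £729

Pre-subsidy: 806 - 9p = -85 + 9p gives p* = 49.5, q* = 360.5.
With the rebate, buyers effectively pay pb = ps − 18, where ps is the price sellers receive.
Demand in terms of ps becomes qd = 806 − 9(ps − 18) = 968 - 9ps. Setting this equal to supply: 968 - 9ps = -85 + 9ps, so ps = 58.5.
Buyers pay pb = 58.5 − 18 = 40.5; q' = -85 + 9·58.5 = 441.5.
The subsidy expands output by 441.5 − 360.5 = 81 past the efficient level; on those units the gap between marginal cost and willingness to pay runs from 0 up to 18.
DWL = ½ × 18 × 81 = 729.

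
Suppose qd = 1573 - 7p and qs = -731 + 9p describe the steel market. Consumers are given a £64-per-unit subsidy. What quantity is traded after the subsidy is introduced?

Pre-subsidy: 1573 - 7p = -731 + 9p gives p* = 144, q* = 565.
With the rebate, buyers effectively pay pb = ps − 64, where ps is the price sellers receive.
Demand in terms of ps becomes qd = 1573 − 7(ps − 64) = 2021 - 7ps. Setting this equal to supply: 2021 - 7ps = -731 + 9ps, so ps = 172.
Buyers pay pb = 172 − 64 = 108; q' = -731 + 9·172 = 817.

q' = 817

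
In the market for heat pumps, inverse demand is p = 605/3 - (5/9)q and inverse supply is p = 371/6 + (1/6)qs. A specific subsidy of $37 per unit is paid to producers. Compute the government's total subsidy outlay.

Government cost = 117771/13

Pre-subsidy: 605/3 - (5/9)q = 371/6 + (1/6)q gives q* = 2517/13 and p* = 3670/39.
With the subsidy, sellers receive ps = pb + 37 for each unit, where pb is the price buyers pay.
On the curves, pb = 605/3 - (5/9)q and ps = 371/6 + (1/6)q; the wedge ps − pb = 37 gives 371/6 + (1/6)q − (605/3 - (5/9)q) = 37, so q' = 3183/13.
Then pb = 605/3 − (5/9)·(3183/13) = 2560/39 and ps = 371/6 + (1/6)·(3183/13) = 4003/39.
Government outlay = subsidy × quantity = 37 × 3183/13 = 117771/13.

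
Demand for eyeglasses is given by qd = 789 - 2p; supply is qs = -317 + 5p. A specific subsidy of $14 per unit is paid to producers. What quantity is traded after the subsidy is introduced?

Pre-subsidy: 789 - 2p = -317 + 5p gives p* = 158, q* = 473.
With the subsidy, sellers receive ps = pb + 14 for each unit, where pb is the price buyers pay.
Supply in terms of pb becomes qs = -317 + 5(pb + 14) = -247 + 5pb. Setting this equal to demand: 789 - 2pb = -247 + 5pb, so pb = 148.
Sellers receive ps = 148 + 14 = 162; q' = 789 − 2·148 = 493.

q' = 493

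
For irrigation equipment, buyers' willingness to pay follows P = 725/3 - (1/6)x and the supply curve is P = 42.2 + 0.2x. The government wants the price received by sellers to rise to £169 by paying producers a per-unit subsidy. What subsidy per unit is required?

At a seller price of 169, quantity supplied is -211 + 5·169 = 634.
Buyers absorb 634 only when they pay Pb = 725/3 − (1/6)·634 = 136.
s = Ps − Pb = 169 − 136 = 33.

Required subsidy s = £33 per unit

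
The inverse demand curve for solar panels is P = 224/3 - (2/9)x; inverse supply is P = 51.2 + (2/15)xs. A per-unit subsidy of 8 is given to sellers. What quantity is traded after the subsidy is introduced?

Pre-subsidy: 224/3 - (2/9)x = 51.2 + (2/15)x gives x* = 66 and P* = 60.
With the subsidy, sellers receive Ps = Pb + 8 for each unit, where Pb is the price buyers pay.
On the curves, Pb = 224/3 - (2/9)x and Ps = 51.2 + (2/15)x; the wedge Ps − Pb = 8 gives 51.2 + (2/15)x − (224/3 - (2/9)x) = 8, so x' = 88.5.
Then Pb = 224/3 − (2/9)·88.5 = 55 and Ps = 51.2 + (2/15)·88.5 = 63.

x' = 88.5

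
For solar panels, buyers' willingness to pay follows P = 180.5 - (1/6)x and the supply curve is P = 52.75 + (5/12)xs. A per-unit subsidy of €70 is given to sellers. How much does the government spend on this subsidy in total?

Pre-subsidy: 180.5 - (1/6)x = 52.75 + (5/12)x gives x* = 219 and P* = 144.
With the subsidy, sellers receive Ps = Pb + 70 for each unit, where Pb is the price buyers pay.
On the curves, Pb = 180.5 - (1/6)x and Ps = 52.75 + (5/12)x; the wedge Ps − Pb = 70 gives 52.75 + (5/12)x − (180.5 - (1/6)x) = 70, so x' = 339.
Then Pb = 180.5 − (1/6)·339 = 124 and Ps = 52.75 + (5/12)·339 = 194.
Government outlay = subsidy × quantity = 70 × 339 = 23730.

Government cost = €23730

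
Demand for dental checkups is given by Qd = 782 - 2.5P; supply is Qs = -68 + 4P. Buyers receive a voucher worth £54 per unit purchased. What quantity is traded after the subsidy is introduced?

Q' = 6996/13

Pre-subsidy: 782 - 2.5P = -68 + 4P gives P* = 1700/13, Q* = 5916/13.
With the rebate, buyers effectively pay Pb = Ps − 54, where Ps is the price sellers receive.
Demand in terms of Ps becomes Qd = 782 − 2.5(Ps − 54) = 917 - 2.5Ps. Setting this equal to supply: 917 - 2.5Ps = -68 + 4Ps, so Ps = 1970/13.
Buyers pay Pb = 1970/13 − 54 = 1268/13; Q' = -68 + 4·(1970/13) = 6996/13.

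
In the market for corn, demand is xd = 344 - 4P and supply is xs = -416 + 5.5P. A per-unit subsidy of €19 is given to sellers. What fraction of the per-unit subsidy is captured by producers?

Producer share = 8/19

Pre-subsidy: 344 - 4P = -416 + 5.5P gives P* = 80, x* = 24.
With the subsidy, sellers receive Ps = Pb + 19 for each unit, where Pb is the price buyers pay.
Supply in terms of Pb becomes xs = -416 + 5.5(Pb + 19) = -311.5 + 5.5Pb. Setting this equal to demand: 344 - 4Pb = -311.5 + 5.5Pb, so Pb = 69.
Sellers receive Ps = 69 + 19 = 88; x' = 344 − 4·69 = 68.
Buyers' price falls by P* − Pb = 80 − 69 = 11; sellers' price rises by Ps − P* = 88 − 80 = 8.
So producers capture 8/19 = 8/19 of each unit of subsidy.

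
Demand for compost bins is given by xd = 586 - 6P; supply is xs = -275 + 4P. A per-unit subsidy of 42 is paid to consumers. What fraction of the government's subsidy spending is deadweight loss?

DWL / government spending = 252/851

Pre-subsidy: 586 - 6P = -275 + 4P gives P* = 86.1, x* = 69.4.
With the rebate, buyers effectively pay Pb = Ps − 42, where Ps is the price sellers receive.
Demand in terms of Ps becomes xd = 586 − 6(Ps − 42) = 838 - 6Ps. Setting this equal to supply: 838 - 6Ps = -275 + 4Ps, so Ps = 111.3.
Buyers pay Pb = 111.3 − 42 = 69.3; x' = -275 + 4·111.3 = 170.2.
ΔCS = ½(69.4 + 170.2)(86.1 − 69.3) = 2012.64; ΔPS = ½(69.4 + 170.2)(111.3 − 86.1) = 3018.96.
Government spending = 42 × 170.2 = 7148.4.
DWL = ½ × 42 × (170.2 − 69.4) = 2116.8; fraction = 2116.8 / 7148.4 = 252/851.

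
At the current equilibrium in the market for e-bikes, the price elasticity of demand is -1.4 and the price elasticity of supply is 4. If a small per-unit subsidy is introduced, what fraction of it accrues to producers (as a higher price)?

Producer share = 7/27

For a small subsidy around the equilibrium, the benefit split depends on the relative slopes, which at a point are proportional to the elasticities.
Buyer share = εs/(εs + |εd|) = 4/(4 + 1.4) = 20/27; seller share = |εd|/(εs + |εd|) = 7/27.
So producers capture 7/27 of the subsidy.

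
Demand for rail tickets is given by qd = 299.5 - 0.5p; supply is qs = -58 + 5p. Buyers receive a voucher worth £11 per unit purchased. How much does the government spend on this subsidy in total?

Government cost = £2992

Pre-subsidy: 299.5 - 0.5p = -58 + 5p gives p* = 65, q* = 267.
With the rebate, buyers effectively pay pb = ps − 11, where ps is the price sellers receive.
Demand in terms of ps becomes qd = 299.5 − 0.5(ps − 11) = 305 - 0.5ps. Setting this equal to supply: 305 - 0.5ps = -58 + 5ps, so ps = 66.
Buyers pay pb = 66 − 11 = 55; q' = -58 + 5·66 = 272.
Government outlay = subsidy × quantity = 11 × 272 = 2992.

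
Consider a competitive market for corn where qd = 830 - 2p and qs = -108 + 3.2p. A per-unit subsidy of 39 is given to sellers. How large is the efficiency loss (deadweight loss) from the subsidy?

Pre-subsidy: 830 - 2p = -108 + 3.2p gives p* = 2345/13, q* = 6100/13.
With the subsidy, sellers receive ps = pb + 39 for each unit, where pb is the price buyers pay.
Supply in terms of pb becomes qs = -108 + 3.2(pb + 39) = 16.8 + 3.2pb. Setting this equal to demand: 830 - 2pb = 16.8 + 3.2pb, so pb = 2033/13.
Sellers receive ps = 2033/13 + 39 = 2540/13; q' = 830 − 2·(2033/13) = 6724/13.
The subsidy expands output by 6724/13 − 6100/13 = 48 past the efficient level; on those units the gap between marginal cost and willingness to pay runs from 0 up to 39.
DWL = ½ × 39 × 48 = 936.

Deadweight loss = 936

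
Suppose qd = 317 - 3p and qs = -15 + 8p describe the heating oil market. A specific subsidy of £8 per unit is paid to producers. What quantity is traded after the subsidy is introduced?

Pre-subsidy: 317 - 3p = -15 + 8p gives p* = 332/11, q* = 2491/11.
With the subsidy, sellers receive ps = pb + 8 for each unit, where pb is the price buyers pay.
Supply in terms of pb becomes qs = -15 + 8(pb + 8) = 49 + 8pb. Setting this equal to demand: 317 - 3pb = 49 + 8pb, so pb = 268/11.
Sellers receive ps = 268/11 + 8 = 356/11; q' = 317 − 3·(268/11) = 2683/11.

q' = 2683/11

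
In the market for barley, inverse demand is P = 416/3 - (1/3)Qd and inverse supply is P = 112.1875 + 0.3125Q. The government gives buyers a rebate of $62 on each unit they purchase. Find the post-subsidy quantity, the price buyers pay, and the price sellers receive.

Q' = 137; buyers pay $93; sellers receive $155

Pre-subsidy: 416/3 - (1/3)Q = 112.1875 + 0.3125Q gives Q* = 41 and P* = 125.
With the rebate, buyers effectively pay Pb = Ps − 62, where Ps is the price sellers receive.
On the curves, Pb = 416/3 - (1/3)Q and Ps = 112.1875 + 0.3125Q; the wedge Ps − Pb = 62 gives 112.1875 + 0.3125Q − (416/3 - (1/3)Q) = 62, so Q' = 137.
Then Pb = 416/3 − (1/3)·137 = 93 and Ps = 112.1875 + 0.3125·137 = 155.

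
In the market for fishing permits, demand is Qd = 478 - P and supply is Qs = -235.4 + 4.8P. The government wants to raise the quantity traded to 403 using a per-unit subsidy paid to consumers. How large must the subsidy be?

At Q = 403, invert demand for the buyer price: Pb = (478 − 403)/1 = 75; invert supply for the seller price: Ps = (403 − (-235.4))/4.8 = 133.
The subsidy must fill the gap: s = Ps − Pb = 133 − 75 = 58.

Required subsidy s = 58 per unit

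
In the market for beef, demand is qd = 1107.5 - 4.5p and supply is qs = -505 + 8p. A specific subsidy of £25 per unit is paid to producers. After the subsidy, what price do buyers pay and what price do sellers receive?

Buyers pay £113; sellers receive £138

Pre-subsidy: 1107.5 - 4.5p = -505 + 8p gives p* = 129, q* = 527.
With the subsidy, sellers receive ps = pb + 25 for each unit, where pb is the price buyers pay.
Supply in terms of pb becomes qs = -505 + 8(pb + 25) = -305 + 8pb. Setting this equal to demand: 1107.5 - 4.5pb = -305 + 8pb, so pb = 113.
Sellers receive ps = 113 + 25 = 138; q' = 1107.5 − 4.5·113 = 599.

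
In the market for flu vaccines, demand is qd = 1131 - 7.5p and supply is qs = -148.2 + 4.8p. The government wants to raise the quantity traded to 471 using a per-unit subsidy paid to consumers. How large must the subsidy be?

At q = 471, invert demand for the buyer price: pb = (1131 − 471)/7.5 = 88; invert supply for the seller price: ps = (471 − (-148.2))/4.8 = 129.
The subsidy must fill the gap: s = ps − pb = 129 − 88 = 41.

Required subsidy s = 41 per unit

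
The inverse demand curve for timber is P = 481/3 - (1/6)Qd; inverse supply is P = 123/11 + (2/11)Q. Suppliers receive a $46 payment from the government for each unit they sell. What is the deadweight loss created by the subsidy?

Deadweight loss = $3036

Pre-subsidy: 481/3 - (1/6)Q = 123/11 + (2/11)Q gives Q* = 428 and P* = 89.
With the subsidy, sellers receive Ps = Pb + 46 for each unit, where Pb is the price buyers pay.
On the curves, Pb = 481/3 - (1/6)Q and Ps = 123/11 + (2/11)Q; the wedge Ps − Pb = 46 gives 123/11 + (2/11)Q − (481/3 - (1/6)Q) = 46, so Q' = 560.
Then Pb = 481/3 − (1/6)·560 = 67 and Ps = 123/11 + (2/11)·560 = 113.
The subsidy expands output by 560 − 428 = 132 past the efficient level; on those units the gap between marginal cost and willingness to pay runs from 0 up to 46.
DWL = ½ × 46 × 132 = 3036.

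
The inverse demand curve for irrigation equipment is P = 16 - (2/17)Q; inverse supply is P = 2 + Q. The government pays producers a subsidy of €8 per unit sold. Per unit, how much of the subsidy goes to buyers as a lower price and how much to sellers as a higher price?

Pre-subsidy: 16 - (2/17)Q = 2 + Q gives Q* = 238/19 and P* = 276/19.
With the subsidy, sellers receive Ps = Pb + 8 for each unit, where Pb is the price buyers pay.
On the curves, Pb = 16 - (2/17)Q and Ps = 2 + Q; the wedge Ps − Pb = 8 gives 2 + Q − (16 - (2/17)Q) = 8, so Q' = 374/19.
Then Pb = 16 − (2/17)·(374/19) = 260/19 and Ps = 2 + 1·(374/19) = 412/19.
Buyers' price falls by P* − Pb = 276/19 − 260/19 = 16/19; sellers' price rises by Ps − P* = 412/19 − 276/19 = 136/19.

Buyers gain 16/19 per unit; sellers gain 136/19 per unit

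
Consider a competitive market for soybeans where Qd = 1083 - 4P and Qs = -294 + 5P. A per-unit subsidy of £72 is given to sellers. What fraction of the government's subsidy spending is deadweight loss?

DWL / government spending = 80/631

Pre-subsidy: 1083 - 4P = -294 + 5P gives P* = 153, Q* = 471.
With the subsidy, sellers receive Ps = Pb + 72 for each unit, where Pb is the price buyers pay.
Supply in terms of Pb becomes Qs = -294 + 5(Pb + 72) = 66 + 5Pb. Setting this equal to demand: 1083 - 4Pb = 66 + 5Pb, so Pb = 113.
Sellers receive Ps = 113 + 72 = 185; Q' = 1083 − 4·113 = 631.
ΔCS = ½(471 + 631)(153 − 113) = 22040; ΔPS = ½(471 + 631)(185 − 153) = 17632.
Government spending = 72 × 631 = 45432.
DWL = ½ × 72 × (631 − 471) = 5760; fraction = 5760 / 45432 = 80/631.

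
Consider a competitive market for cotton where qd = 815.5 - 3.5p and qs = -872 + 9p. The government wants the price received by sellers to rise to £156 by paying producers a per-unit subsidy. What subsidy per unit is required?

Required subsidy s = £75 per unit

At a seller price of 156, quantity supplied is -872 + 9·156 = 532.
Buyers absorb 532 only when they pay pb with 815.5 − 3.5·pb = 532, i.e. pb = 81.
s = ps − pb = 156 − 81 = 75.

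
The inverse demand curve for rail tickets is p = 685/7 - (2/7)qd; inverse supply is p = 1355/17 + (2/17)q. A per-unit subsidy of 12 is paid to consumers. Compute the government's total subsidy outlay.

Government cost = 897

Pre-subsidy: 685/7 - (2/7)q = 1355/17 + (2/17)q gives q* = 45 and p* = 85.
With the rebate, buyers effectively pay pb = ps − 12, where ps is the price sellers receive.
On the curves, pb = 685/7 - (2/7)q and ps = 1355/17 + (2/17)q; the wedge ps − pb = 12 gives 1355/17 + (2/17)q − (685/7 - (2/7)q) = 12, so q' = 74.75.
Then pb = 685/7 − (2/7)·74.75 = 76.5 and ps = 1355/17 + (2/17)·74.75 = 88.5.
Government outlay = subsidy × quantity = 12 × 74.75 = 897.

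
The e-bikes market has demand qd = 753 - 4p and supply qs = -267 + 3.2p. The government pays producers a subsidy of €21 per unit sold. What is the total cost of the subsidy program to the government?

Government cost = €4697

Pre-subsidy: 753 - 4p = -267 + 3.2p gives p* = 425/3, q* = 559/3.
With the subsidy, sellers receive ps = pb + 21 for each unit, where pb is the price buyers pay.
Supply in terms of pb becomes qs = -267 + 3.2(pb + 21) = -199.8 + 3.2pb. Setting this equal to demand: 753 - 4pb = -199.8 + 3.2pb, so pb = 397/3.
Sellers receive ps = 397/3 + 21 = 460/3; q' = 753 − 4·(397/3) = 671/3.
Government outlay = subsidy × quantity = 21 × 671/3 = 4697.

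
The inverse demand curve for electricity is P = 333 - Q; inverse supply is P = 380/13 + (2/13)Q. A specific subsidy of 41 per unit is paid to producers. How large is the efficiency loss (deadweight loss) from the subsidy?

Deadweight loss = 21853/30

Pre-subsidy: 333 - Q = 380/13 + (2/13)Q gives Q* = 3949/15 and P* = 1046/15.
With the subsidy, sellers receive Ps = Pb + 41 for each unit, where Pb is the price buyers pay.
On the curves, Pb = 333 - Q and Ps = 380/13 + (2/13)Q; the wedge Ps − Pb = 41 gives 380/13 + (2/13)Q − (333 - Q) = 41, so Q' = 298.8.
Then Pb = 333 − 1·298.8 = 34.2 and Ps = 380/13 + (2/13)·298.8 = 75.2.
The subsidy expands output by 298.8 − 3949/15 = 533/15 past the efficient level; on those units the gap between marginal cost and willingness to pay runs from 0 up to 41.
DWL = ½ × 41 × 533/15 = 21853/30.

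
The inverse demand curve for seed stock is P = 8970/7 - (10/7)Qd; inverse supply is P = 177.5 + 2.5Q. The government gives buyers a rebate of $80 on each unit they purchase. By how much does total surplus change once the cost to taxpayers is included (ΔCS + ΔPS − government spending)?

Net change in total surplus = -8960/11

Pre-subsidy: 8970/7 - (10/7)Q = 177.5 + 2.5Q gives Q* = 281 and P* = 880.
With the rebate, buyers effectively pay Pb = Ps − 80, where Ps is the price sellers receive.
On the curves, Pb = 8970/7 - (10/7)Q and Ps = 177.5 + 2.5Q; the wedge Ps − Pb = 80 gives 177.5 + 2.5Q − (8970/7 - (10/7)Q) = 80, so Q' = 3315/11.
Then Pb = 8970/7 − (10/7)·(3315/11) = 9360/11 and Ps = 177.5 + 2.5·(3315/11) = 10240/11.
ΔCS = ½(281 + 3315/11)(880 − 9360/11) = 1024960/121; ΔPS = ½(281 + 3315/11)(10240/11 − 880) = 1793680/121.
Government spending = 80 × 3315/11 = 265200/11.
Net change = 1024960/121 + 1793680/121 − 265200/11 = -8960/11. The loss equals the DWL triangle ½·80·224/11.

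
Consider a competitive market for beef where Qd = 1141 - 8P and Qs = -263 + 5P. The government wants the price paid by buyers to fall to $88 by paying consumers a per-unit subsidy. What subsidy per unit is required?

At a buyer price of 88, quantity demanded is 1141 − 8·88 = 437.
Sellers supply 437 only when they receive Ps with -263 + 5·Ps = 437, i.e. Ps = 140.
s = Ps − Pb = 140 − 88 = 52.

Required subsidy s = $52 per unit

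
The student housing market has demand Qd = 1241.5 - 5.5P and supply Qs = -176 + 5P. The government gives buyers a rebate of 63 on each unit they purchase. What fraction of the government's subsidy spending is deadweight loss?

DWL / government spending = 165/1328

Pre-subsidy: 1241.5 - 5.5P = -176 + 5P gives P* = 135, Q* = 499.
With the rebate, buyers effectively pay Pb = Ps − 63, where Ps is the price sellers receive.
Demand in terms of Ps becomes Qd = 1241.5 − 5.5(Ps − 63) = 1588 - 5.5Ps. Setting this equal to supply: 1588 - 5.5Ps = -176 + 5Ps, so Ps = 168.
Buyers pay Pb = 168 − 63 = 105; Q' = -176 + 5·168 = 664.
ΔCS = ½(499 + 664)(135 − 105) = 17445; ΔPS = ½(499 + 664)(168 − 135) = 19189.5.
Government spending = 63 × 664 = 41832.
DWL = ½ × 63 × (664 − 499) = 5197.5; fraction = 5197.5 / 41832 = 165/1328.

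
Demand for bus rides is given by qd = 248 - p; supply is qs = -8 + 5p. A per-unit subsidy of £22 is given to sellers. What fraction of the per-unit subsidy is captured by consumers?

Consumer share = 5/6

Pre-subsidy: 248 - p = -8 + 5p gives p* = 128/3, q* = 616/3.
With the subsidy, sellers receive ps = pb + 22 for each unit, where pb is the price buyers pay.
Supply in terms of pb becomes qs = -8 + 5(pb + 22) = 102 + 5pb. Setting this equal to demand: 248 - pb = 102 + 5pb, so pb = 73/3.
Sellers receive ps = 73/3 + 22 = 139/3; q' = 248 − 1·(73/3) = 671/3.
Buyers' price falls by p* − pb = 128/3 − 73/3 = 55/3; sellers' price rises by ps − p* = 139/3 − 128/3 = 11/3.
So consumers capture (55/3)/22 = 5/6 of each unit of subsidy.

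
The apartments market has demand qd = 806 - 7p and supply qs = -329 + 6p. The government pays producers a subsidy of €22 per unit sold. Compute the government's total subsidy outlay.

Pre-subsidy: 806 - 7p = -329 + 6p gives p* = 1135/13, q* = 2533/13.
With the subsidy, sellers receive ps = pb + 22 for each unit, where pb is the price buyers pay.
Supply in terms of pb becomes qs = -329 + 6(pb + 22) = -197 + 6pb. Setting this equal to demand: 806 - 7pb = -197 + 6pb, so pb = 1003/13.
Sellers receive ps = 1003/13 + 22 = 1289/13; q' = 806 − 7·(1003/13) = 3457/13.
Government outlay = subsidy × quantity = 22 × 3457/13 = 76054/13.

Government cost = 76054/13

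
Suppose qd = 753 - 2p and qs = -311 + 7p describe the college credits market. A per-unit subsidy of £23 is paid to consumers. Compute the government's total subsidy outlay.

Pre-subsidy: 753 - 2p = -311 + 7p gives p* = 1064/9, q* = 4649/9.
With the rebate, buyers effectively pay pb = ps − 23, where ps is the price sellers receive.
Demand in terms of ps becomes qd = 753 − 2(ps − 23) = 799 - 2ps. Setting this equal to supply: 799 - 2ps = -311 + 7ps, so ps = 370/3.
Buyers pay pb = 370/3 − 23 = 301/3; q' = -311 + 7·(370/3) = 1657/3.
Government outlay = subsidy × quantity = 23 × 1657/3 = 38111/3.

Government cost = 38111/3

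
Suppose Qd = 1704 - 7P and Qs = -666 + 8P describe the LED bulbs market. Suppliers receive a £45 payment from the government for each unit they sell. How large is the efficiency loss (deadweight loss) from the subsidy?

Pre-subsidy: 1704 - 7P = -666 + 8P gives P* = 158, Q* = 598.
With the subsidy, sellers receive Ps = Pb + 45 for each unit, where Pb is the price buyers pay.
Supply in terms of Pb becomes Qs = -666 + 8(Pb + 45) = -306 + 8Pb. Setting this equal to demand: 1704 - 7Pb = -306 + 8Pb, so Pb = 134.
Sellers receive Ps = 134 + 45 = 179; Q' = 1704 − 7·134 = 766.
The subsidy expands output by 766 − 598 = 168 past the efficient level; on those units the gap between marginal cost and willingness to pay runs from 0 up to 45.
DWL = ½ × 45 × 168 = 3780.

Deadweight loss = £3780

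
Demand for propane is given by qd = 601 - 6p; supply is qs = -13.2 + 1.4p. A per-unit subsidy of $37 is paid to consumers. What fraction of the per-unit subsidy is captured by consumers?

Pre-subsidy: 601 - 6p = -13.2 + 1.4p gives p* = 83, q* = 103.
With the rebate, buyers effectively pay pb = ps − 37, where ps is the price sellers receive.
Demand in terms of ps becomes qd = 601 − 6(ps − 37) = 823 - 6ps. Setting this equal to supply: 823 - 6ps = -13.2 + 1.4ps, so ps = 113.
Buyers pay pb = 113 − 37 = 76; q' = -13.2 + 1.4·113 = 145.
Buyers' price falls by p* − pb = 83 − 76 = 7; sellers' price rises by ps − p* = 113 − 83 = 30.
So consumers capture 7/37 = 7/37 of each unit of subsidy.

Consumer share = 7/37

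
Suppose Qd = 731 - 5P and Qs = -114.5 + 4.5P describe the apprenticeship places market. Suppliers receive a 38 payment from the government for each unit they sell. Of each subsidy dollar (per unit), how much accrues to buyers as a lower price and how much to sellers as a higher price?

Buyers gain 18 per unit; sellers gain 20 per unit

Pre-subsidy: 731 - 5P = -114.5 + 4.5P gives P* = 89, Q* = 286.
With the subsidy, sellers receive Ps = Pb + 38 for each unit, where Pb is the price buyers pay.
Supply in terms of Pb becomes Qs = -114.5 + 4.5(Pb + 38) = 56.5 + 4.5Pb. Setting this equal to demand: 731 - 5Pb = 56.5 + 4.5Pb, so Pb = 71.
Sellers receive Ps = 71 + 38 = 109; Q' = 731 − 5·71 = 376.
Buyers' price falls by P* − Pb = 89 − 71 = 18; sellers' price rises by Ps − P* = 109 − 89 = 20.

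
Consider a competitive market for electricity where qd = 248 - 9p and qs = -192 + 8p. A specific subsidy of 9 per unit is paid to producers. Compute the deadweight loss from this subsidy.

Pre-subsidy: 248 - 9p = -192 + 8p gives p* = 440/17, q* = 256/17.
With the subsidy, sellers receive ps = pb + 9 for each unit, where pb is the price buyers pay.
Supply in terms of pb becomes qs = -192 + 8(pb + 9) = -120 + 8pb. Setting this equal to demand: 248 - 9pb = -120 + 8pb, so pb = 368/17.
Sellers receive ps = 368/17 + 9 = 521/17; q' = 248 − 9·(368/17) = 904/17.
The subsidy expands output by 904/17 − 256/17 = 648/17 past the efficient level; on those units the gap between marginal cost and willingness to pay runs from 0 up to 9.
DWL = ½ × 9 × 648/17 = 2916/17.

Deadweight loss = 2916/17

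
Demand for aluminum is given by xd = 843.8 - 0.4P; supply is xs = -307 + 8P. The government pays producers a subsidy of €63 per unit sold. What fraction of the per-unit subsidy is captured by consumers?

Consumer share = 20/21

Pre-subsidy: 843.8 - 0.4P = -307 + 8P gives P* = 137, x* = 789.
With the subsidy, sellers receive Ps = Pb + 63 for each unit, where Pb is the price buyers pay.
Supply in terms of Pb becomes xs = -307 + 8(Pb + 63) = 197 + 8Pb. Setting this equal to demand: 843.8 - 0.4Pb = 197 + 8Pb, so Pb = 77.
Sellers receive Ps = 77 + 63 = 140; x' = 843.8 − 0.4·77 = 813.
Buyers' price falls by P* − Pb = 137 − 77 = 60; sellers' price rises by Ps − P* = 140 − 137 = 3.
So consumers capture 60/63 = 20/21 of each unit of subsidy.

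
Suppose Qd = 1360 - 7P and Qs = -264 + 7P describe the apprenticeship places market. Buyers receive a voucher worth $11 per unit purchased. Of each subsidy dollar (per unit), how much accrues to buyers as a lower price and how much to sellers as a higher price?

Pre-subsidy: 1360 - 7P = -264 + 7P gives P* = 116, Q* = 548.
With the rebate, buyers effectively pay Pb = Ps − 11, where Ps is the price sellers receive.
Demand in terms of Ps becomes Qd = 1360 − 7(Ps − 11) = 1437 - 7Ps. Setting this equal to supply: 1437 - 7Ps = -264 + 7Ps, so Ps = 121.5.
Buyers pay Pb = 121.5 − 11 = 110.5; Q' = -264 + 7·121.5 = 586.5.
Buyers' price falls by P* − Pb = 116 − 110.5 = 5.5; sellers' price rises by Ps − P* = 121.5 − 116 = 5.5.

Buyers gain $5.5 per unit; sellers gain $5.5 per unit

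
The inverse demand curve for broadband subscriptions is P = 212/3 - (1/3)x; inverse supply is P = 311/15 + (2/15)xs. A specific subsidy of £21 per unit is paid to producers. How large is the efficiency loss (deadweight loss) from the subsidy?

Pre-subsidy: 212/3 - (1/3)x = 311/15 + (2/15)x gives x* = 107 and P* = 35.
With the subsidy, sellers receive Ps = Pb + 21 for each unit, where Pb is the price buyers pay.
On the curves, Pb = 212/3 - (1/3)x and Ps = 311/15 + (2/15)x; the wedge Ps − Pb = 21 gives 311/15 + (2/15)x − (212/3 - (1/3)x) = 21, so x' = 152.
Then Pb = 212/3 − (1/3)·152 = 20 and Ps = 311/15 + (2/15)·152 = 41.
The subsidy expands output by 152 − 107 = 45 past the efficient level; on those units the gap between marginal cost and willingness to pay runs from 0 up to 21.
DWL = ½ × 21 × 45 = 472.5.

Deadweight loss = £472.5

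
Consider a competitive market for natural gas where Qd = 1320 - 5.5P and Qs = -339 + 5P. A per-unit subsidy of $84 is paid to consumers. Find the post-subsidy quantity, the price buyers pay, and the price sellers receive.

Q' = 671; buyers pay $118; sellers receive $202

Pre-subsidy: 1320 - 5.5P = -339 + 5P gives P* = 158, Q* = 451.
With the rebate, buyers effectively pay Pb = Ps − 84, where Ps is the price sellers receive.
Demand in terms of Ps becomes Qd = 1320 − 5.5(Ps − 84) = 1782 - 5.5Ps. Setting this equal to supply: 1782 - 5.5Ps = -339 + 5Ps, so Ps = 202.
Buyers pay Pb = 202 − 84 = 118; Q' = -339 + 5·202 = 671.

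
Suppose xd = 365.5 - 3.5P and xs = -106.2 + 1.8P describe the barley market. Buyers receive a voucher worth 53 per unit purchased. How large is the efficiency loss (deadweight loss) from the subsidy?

Deadweight loss = 1669.5

Pre-subsidy: 365.5 - 3.5P = -106.2 + 1.8P gives P* = 89, x* = 54.
With the rebate, buyers effectively pay Pb = Ps − 53, where Ps is the price sellers receive.
Demand in terms of Ps becomes xd = 365.5 − 3.5(Ps − 53) = 551 - 3.5Ps. Setting this equal to supply: 551 - 3.5Ps = -106.2 + 1.8Ps, so Ps = 124.
Buyers pay Pb = 124 − 53 = 71; x' = -106.2 + 1.8·124 = 117.
The subsidy expands output by 117 − 54 = 63 past the efficient level; on those units the gap between marginal cost and willingness to pay runs from 0 up to 53.
DWL = ½ × 53 × 63 = 1669.5.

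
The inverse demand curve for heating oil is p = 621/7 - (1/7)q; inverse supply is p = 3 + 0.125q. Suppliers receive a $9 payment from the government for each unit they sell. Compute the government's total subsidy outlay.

Government cost = $3182.4

Pre-subsidy: 621/7 - (1/7)q = 3 + 0.125q gives q* = 320 and p* = 43.
With the subsidy, sellers receive ps = pb + 9 for each unit, where pb is the price buyers pay.
On the curves, pb = 621/7 - (1/7)q and ps = 3 + 0.125q; the wedge ps − pb = 9 gives 3 + 0.125q − (621/7 - (1/7)q) = 9, so q' = 353.6.
Then pb = 621/7 − (1/7)·353.6 = 38.2 and ps = 3 + 0.125·353.6 = 47.2.
Government outlay = subsidy × quantity = 9 × 353.6 = 3182.4.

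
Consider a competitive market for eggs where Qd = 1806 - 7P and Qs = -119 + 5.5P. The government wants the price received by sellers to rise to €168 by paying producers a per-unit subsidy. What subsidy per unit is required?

At a seller price of 168, quantity supplied is -119 + 5.5·168 = 805.
Buyers absorb 805 only when they pay Pb with 1806 − 7·Pb = 805, i.e. Pb = 143.
s = Ps − Pb = 168 − 143 = 25.

Required subsidy s = €25 per unit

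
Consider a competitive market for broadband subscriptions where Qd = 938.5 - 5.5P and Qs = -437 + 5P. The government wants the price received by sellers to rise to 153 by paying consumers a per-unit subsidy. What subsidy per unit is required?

At a seller price of 153, quantity supplied is -437 + 5·153 = 328.
Buyers absorb 328 only when they pay Pb with 938.5 − 5.5·Pb = 328, i.e. Pb = 111.
s = Ps − Pb = 153 − 111 = 42.

Required subsidy s = 42 per unit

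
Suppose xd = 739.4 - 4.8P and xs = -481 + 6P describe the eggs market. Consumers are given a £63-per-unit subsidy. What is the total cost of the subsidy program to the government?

Pre-subsidy: 739.4 - 4.8P = -481 + 6P gives P* = 113, x* = 197.
With the rebate, buyers effectively pay Pb = Ps − 63, where Ps is the price sellers receive.
Demand in terms of Ps becomes xd = 739.4 − 4.8(Ps − 63) = 1041.8 - 4.8Ps. Setting this equal to supply: 1041.8 - 4.8Ps = -481 + 6Ps, so Ps = 141.
Buyers pay Pb = 141 − 63 = 78; x' = -481 + 6·141 = 365.
Government outlay = subsidy × quantity = 63 × 365 = 22995.

Government cost = £22995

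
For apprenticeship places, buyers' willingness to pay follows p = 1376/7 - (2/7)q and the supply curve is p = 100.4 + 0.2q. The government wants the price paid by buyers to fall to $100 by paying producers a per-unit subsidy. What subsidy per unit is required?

Required subsidy s = $68 per unit

At a buyer price of 100, quantity demanded is 688 − 3.5·100 = 338.
Sellers supply 338 only when they receive ps = 100.4 + 0.2·338 = 168.
s = ps − pb = 168 − 100 = 68.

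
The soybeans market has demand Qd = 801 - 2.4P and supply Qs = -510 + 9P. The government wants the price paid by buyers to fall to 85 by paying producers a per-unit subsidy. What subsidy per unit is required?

At a buyer price of 85, quantity demanded is 801 − 2.4·85 = 597.
Sellers supply 597 only when they receive Ps with -510 + 9·Ps = 597, i.e. Ps = 123.
s = Ps − Pb = 123 − 85 = 38.

Required subsidy s = 38 per unit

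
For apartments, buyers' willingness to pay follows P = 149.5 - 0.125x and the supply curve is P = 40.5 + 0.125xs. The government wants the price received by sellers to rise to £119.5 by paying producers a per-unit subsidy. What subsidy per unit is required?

Required subsidy s = £49 per unit

At a seller price of 119.5, quantity supplied is -324 + 8·119.5 = 632.
Buyers absorb 632 only when they pay Pb = 149.5 − 0.125·632 = 70.5.
s = Ps − Pb = 119.5 − 70.5 = 49.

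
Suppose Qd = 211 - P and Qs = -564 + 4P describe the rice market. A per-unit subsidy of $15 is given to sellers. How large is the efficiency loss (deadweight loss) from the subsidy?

Pre-subsidy: 211 - P = -564 + 4P gives P* = 155, Q* = 56.
With the subsidy, sellers receive Ps = Pb + 15 for each unit, where Pb is the price buyers pay.
Supply in terms of Pb becomes Qs = -564 + 4(Pb + 15) = -504 + 4Pb. Setting this equal to demand: 211 - Pb = -504 + 4Pb, so Pb = 143.
Sellers receive Ps = 143 + 15 = 158; Q' = 211 − 1·143 = 68.
The subsidy expands output by 68 − 56 = 12 past the efficient level; on those units the gap between marginal cost and willingness to pay runs from 0 up to 15.
DWL = ½ × 15 × 12 = 90.

Deadweight loss = $90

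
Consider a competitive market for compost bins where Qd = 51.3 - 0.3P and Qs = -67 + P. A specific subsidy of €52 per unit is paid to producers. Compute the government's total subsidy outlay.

Government cost = €1872

Pre-subsidy: 51.3 - 0.3P = -67 + P gives P* = 91, Q* = 24.
With the subsidy, sellers receive Ps = Pb + 52 for each unit, where Pb is the price buyers pay.
Supply in terms of Pb becomes Qs = -67 + 1(Pb + 52) = -15 + Pb. Setting this equal to demand: 51.3 - 0.3Pb = -15 + Pb, so Pb = 51.
Sellers receive Ps = 51 + 52 = 103; Q' = 51.3 − 0.3·51 = 36.
Government outlay = subsidy × quantity = 52 × 36 = 1872.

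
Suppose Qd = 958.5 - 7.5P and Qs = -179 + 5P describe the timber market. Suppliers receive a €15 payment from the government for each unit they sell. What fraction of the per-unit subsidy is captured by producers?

Pre-subsidy: 958.5 - 7.5P = -179 + 5P gives P* = 91, Q* = 276.
With the subsidy, sellers receive Ps = Pb + 15 for each unit, where Pb is the price buyers pay.
Supply in terms of Pb becomes Qs = -179 + 5(Pb + 15) = -104 + 5Pb. Setting this equal to demand: 958.5 - 7.5Pb = -104 + 5Pb, so Pb = 85.
Sellers receive Ps = 85 + 15 = 100; Q' = 958.5 − 7.5·85 = 321.
Buyers' price falls by P* − Pb = 91 − 85 = 6; sellers' price rises by Ps − P* = 100 − 91 = 9.
So producers capture 9/15 = 0.6 of each unit of subsidy.

Producer share = 0.6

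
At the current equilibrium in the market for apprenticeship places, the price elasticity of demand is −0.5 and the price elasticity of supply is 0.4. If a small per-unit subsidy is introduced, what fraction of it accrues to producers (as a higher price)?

Producer share = 5/9

For a small subsidy around the equilibrium, the benefit split depends on the relative slopes, which at a point are proportional to the elasticities.
Buyer share = εs/(εs + |εd|) = 0.4/(0.4 + 0.5) = 4/9; seller share = |εd|/(εs + |εd|) = 5/9.
So producers capture 5/9 of the subsidy.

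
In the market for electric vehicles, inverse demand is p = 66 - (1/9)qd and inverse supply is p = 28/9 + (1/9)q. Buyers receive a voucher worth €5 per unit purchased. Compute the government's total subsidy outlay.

Pre-subsidy: 66 - (1/9)q = 28/9 + (1/9)q gives q* = 283 and p* = 311/9.
With the rebate, buyers effectively pay pb = ps − 5, where ps is the price sellers receive.
On the curves, pb = 66 - (1/9)q and ps = 28/9 + (1/9)q; the wedge ps − pb = 5 gives 28/9 + (1/9)q − (66 - (1/9)q) = 5, so q' = 305.5.
Then pb = 66 − (1/9)·305.5 = 577/18 and ps = 28/9 + (1/9)·305.5 = 667/18.
Government outlay = subsidy × quantity = 5 × 305.5 = 1527.5.

Government cost = €1527.5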